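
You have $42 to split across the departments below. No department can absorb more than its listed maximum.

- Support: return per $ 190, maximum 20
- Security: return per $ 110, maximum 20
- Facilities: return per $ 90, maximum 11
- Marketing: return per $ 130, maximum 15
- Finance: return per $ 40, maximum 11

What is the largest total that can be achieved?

6520

Highest return per $ first: Support 190 > Marketing 130 > Security 110 > Facilities 90 > Finance 40.
Give Support 20 to hit its cap of 20 — 22 left.
Marketing takes 15 to reach its cap of 15 — 7 left.
Security: +7 (room for 20) → 7. Pool exhausted.
Total = 190×20 + 110×7 + 130×15 = 6520.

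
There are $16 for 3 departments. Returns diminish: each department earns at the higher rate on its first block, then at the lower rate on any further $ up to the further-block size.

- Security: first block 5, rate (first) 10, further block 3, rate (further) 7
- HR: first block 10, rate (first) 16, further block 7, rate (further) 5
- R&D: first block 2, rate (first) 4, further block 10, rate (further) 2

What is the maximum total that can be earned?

Order all 6 blocks by rate: HR/T1 16 > Security/T1 10 > Security/T2 7 > HR/T2 5 > R&D/T1 4 > R&D/T2 2.
Fill HR T1 block (10 at 16) — 6 left.
Security/T1 (10): +5 — 1 left.
1 remain; put them into Security T2 at 7.
Total = 16×10 + 10×5 + 7×1 = 217.

217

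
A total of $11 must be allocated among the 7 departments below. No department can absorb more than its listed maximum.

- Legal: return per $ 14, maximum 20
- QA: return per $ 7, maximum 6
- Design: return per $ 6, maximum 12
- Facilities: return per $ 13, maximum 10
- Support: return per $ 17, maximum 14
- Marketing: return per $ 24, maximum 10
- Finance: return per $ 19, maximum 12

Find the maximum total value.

259

Rank by return per $: Marketing 24 > Finance 19 > Support 17 > Legal 14 > Facilities 13 > QA 7 > Design 6.
Give Marketing 10 to hit its cap of 10 ; 1 left.
Only 1 left; Finance takes them to reach 1.
Total = 24×10 + 19×1 = 259.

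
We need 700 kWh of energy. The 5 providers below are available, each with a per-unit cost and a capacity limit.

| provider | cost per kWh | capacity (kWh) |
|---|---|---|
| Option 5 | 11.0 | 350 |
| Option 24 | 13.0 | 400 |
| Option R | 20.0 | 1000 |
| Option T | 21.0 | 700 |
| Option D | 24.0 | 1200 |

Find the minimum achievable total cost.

8400

Cheapest first:
Take 350 from Option 5 at 11.0 ; need 350 more.
Take 350 from Option 24 at 13.0 to finish.
Option R, Option T, Option D: unused.
Cost = 350×11.0 + 350×13.0 = 8400.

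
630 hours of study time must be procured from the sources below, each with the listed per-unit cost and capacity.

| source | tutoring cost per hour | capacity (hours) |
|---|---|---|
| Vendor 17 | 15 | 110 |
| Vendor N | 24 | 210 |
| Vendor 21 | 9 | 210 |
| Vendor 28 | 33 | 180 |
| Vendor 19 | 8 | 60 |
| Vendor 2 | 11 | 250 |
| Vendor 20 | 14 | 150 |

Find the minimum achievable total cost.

Fill from the cheapest source first.
Take 60 from Vendor 19 at 8 → need 570 more.
Vendor 21 at 9: take all 210 hours → 360 still needed.
Vendor 2 (11): use full 250 → 110 hours to go.
Vendor 20 (14): take the remaining 110 → done.
Vendor 17, Vendor N, Vendor 28: unused.
Cost = 60×8 + 210×9 + 250×11 + 110×14 = 6660.

6660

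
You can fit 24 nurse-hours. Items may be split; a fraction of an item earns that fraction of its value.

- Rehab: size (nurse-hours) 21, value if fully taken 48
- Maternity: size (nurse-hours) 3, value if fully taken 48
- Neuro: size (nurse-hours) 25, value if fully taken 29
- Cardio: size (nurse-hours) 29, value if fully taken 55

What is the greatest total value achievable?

Best value per unit of size first: Maternity 48/3≈16, Rehab 48/21≈2.29, Cardio 55/29≈1.9, Neuro 29/25≈1.16.
Take all of Maternity (3 nurse-hours, value 48) → 21 nurse-hours left.
All 21 nurse-hours of Rehab fit (value 48) → 0 remain.
Total value = 96.

96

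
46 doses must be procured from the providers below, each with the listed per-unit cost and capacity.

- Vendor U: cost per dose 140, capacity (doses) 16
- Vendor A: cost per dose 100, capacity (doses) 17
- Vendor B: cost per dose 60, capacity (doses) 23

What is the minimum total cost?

3920

Use providers in increasing cost order.
Take 23 from Vendor B at 60 — need 23 more.
Vendor A at 100: take all 17 doses — 6 still needed.
Take 6 from Vendor U at 140 to finish.
Cost = 23×60 + 17×100 + 6×140 = 3920.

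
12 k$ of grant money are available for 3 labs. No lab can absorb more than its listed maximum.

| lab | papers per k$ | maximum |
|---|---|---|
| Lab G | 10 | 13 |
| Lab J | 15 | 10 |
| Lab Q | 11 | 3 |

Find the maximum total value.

Highest papers per k$ first: Lab J 15 > Lab Q 11 > Lab G 10.
Give Lab J 10 to hit its cap of 10 — 2 left.
Only 2 left; Lab Q takes them to reach 2.
Total = 15×10 + 11×2 = 172.

172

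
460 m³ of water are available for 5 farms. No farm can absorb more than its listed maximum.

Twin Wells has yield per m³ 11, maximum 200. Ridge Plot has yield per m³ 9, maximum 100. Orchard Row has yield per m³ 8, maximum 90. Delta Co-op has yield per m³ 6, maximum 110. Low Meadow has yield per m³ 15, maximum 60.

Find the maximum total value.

4780

Order the farms by yield per m³: Low Meadow 15 > Twin Wells 11 > Ridge Plot 9 > Orchard Row 8 > Delta Co-op 6.
Low Meadow takes 60 to reach its cap of 60 — 400 left.
Twin Wells: +200 to 200 (cap) — 200 left.
Give Ridge Plot 100 to hit its cap of 100 — 100 left.
Orchard Row: +90 to 90 (cap) — 10 left.
Only 10 left; Delta Co-op takes them to reach 10.
Total = 11×200 + 9×100 + 8×90 + 6×10 + 15×60 = 4780.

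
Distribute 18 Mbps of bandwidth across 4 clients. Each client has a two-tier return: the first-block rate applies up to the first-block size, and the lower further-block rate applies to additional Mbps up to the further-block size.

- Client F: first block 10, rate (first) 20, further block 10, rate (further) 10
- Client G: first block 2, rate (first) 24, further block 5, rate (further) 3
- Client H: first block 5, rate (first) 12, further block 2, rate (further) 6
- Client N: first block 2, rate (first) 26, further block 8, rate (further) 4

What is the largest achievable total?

348

Rank every tier by rate: Client N/first 26 > Client G/first 24 > Client F/first 20 > Client H/first 12 > Client F/second 10 > Client H/second 6 > Client N/second 4 > Client G/second 3.
Client N/first (26): +2 → 16 left.
Client G/first (24): +2 → 14 left.
Fill Client F first block (10 at 20) → 4 left.
Client H/first: +4 of 5 at 12; pool empty.
Total = 26×2 + 24×2 + 20×10 + 12×4 = 348.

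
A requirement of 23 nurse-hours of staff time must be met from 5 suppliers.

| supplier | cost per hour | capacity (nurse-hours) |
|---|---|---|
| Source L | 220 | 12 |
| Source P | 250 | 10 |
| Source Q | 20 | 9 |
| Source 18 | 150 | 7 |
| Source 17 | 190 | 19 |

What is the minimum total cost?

2560

Fill from the cheapest supplier first.
Take 9 from Source Q at 20 — need 14 more.
Source 18 (150): use full 7 — 7 nurse-hours to go.
Source 17 (190): take the remaining 7 — done.
Source L, Source P: unused.
Cost = 9×20 + 7×150 + 7×190 = 2560.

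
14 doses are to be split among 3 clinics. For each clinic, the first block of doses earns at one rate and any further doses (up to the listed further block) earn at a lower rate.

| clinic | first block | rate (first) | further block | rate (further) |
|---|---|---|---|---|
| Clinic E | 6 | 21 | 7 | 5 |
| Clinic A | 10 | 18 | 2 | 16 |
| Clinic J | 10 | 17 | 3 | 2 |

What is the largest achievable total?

Order all 6 blocks by rate: Clinic E/T1 21 > Clinic A/T1 18 > Clinic J/T1 17 > Clinic A/T2 16 > Clinic E/T2 5 > Clinic J/T2 2.
Fill Clinic E T1 block (6 at 21) ; 8 left.
Clinic A T1 at 18: only 8 left, fill 8.
Total = 21×6 + 18×8 = 270.

270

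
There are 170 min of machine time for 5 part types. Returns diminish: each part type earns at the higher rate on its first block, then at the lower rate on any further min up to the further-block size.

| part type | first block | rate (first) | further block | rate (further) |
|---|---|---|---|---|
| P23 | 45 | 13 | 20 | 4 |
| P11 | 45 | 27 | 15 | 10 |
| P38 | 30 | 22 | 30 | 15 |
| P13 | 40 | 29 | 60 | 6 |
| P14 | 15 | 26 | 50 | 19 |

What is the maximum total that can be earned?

4185

Rank every tier by rate: P13/first 29 > P11/first 27 > P14/first 26 > P38/first 22 > P14/second 19 > P38/second 15 > P23/first 13 > P11/second 10 > P13/second 6 > P23/second 4.
P13/first (29): +40 → 130 left.
P11/first (27): +45 → 85 left.
P14 first at 26: fill all 15 → 70 left.
Fill P38 first block (30 at 22) → 40 left.
40 remain; put them into P14 second at 19.
Total = 29×40 + 27×45 + 26×15 + 22×30 + 19×40 = 4185.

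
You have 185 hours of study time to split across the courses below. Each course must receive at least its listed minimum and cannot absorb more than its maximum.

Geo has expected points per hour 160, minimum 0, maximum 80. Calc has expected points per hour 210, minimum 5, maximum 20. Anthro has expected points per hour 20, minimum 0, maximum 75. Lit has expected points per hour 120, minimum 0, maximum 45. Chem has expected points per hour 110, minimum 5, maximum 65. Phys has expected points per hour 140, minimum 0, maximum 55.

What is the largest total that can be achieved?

Meeting every minimum uses 0+5+0+0+5+0 = 10 hours, leaving 175.
Highest expected points per hour first: Calc 210 > Geo 160 > Phys 140 > Lit 120 > Chem 110 > Anthro 20.
Give Calc 15 more to hit its cap of 20 ; 160 left.
Geo takes 80 more to reach its cap of 80 ; 80 left.
Phys: +55 to 55 (cap) ; 25 left.
Only 25 left; Lit takes them to reach 25.
Total = 160×80 + 210×20 + 120×25 + 110×5 + 140×55 = 28250.

28250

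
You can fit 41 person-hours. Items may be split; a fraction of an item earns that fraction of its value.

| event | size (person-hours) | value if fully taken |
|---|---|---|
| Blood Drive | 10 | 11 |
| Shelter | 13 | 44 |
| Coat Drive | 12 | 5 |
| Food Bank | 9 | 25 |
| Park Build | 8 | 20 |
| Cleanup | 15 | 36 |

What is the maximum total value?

115.4

Rank by value-to-size ratio: Shelter 44/13≈3.38, Food Bank 25/9≈2.78, Park Build 20/8≈2.5, Cleanup 36/15≈2.4, Blood Drive 11/10≈1.1, Coat Drive 5/12≈0.417.
Shelter: take in full, 13 person-hours for value 44 — 28 left.
Take all of Food Bank (9 person-hours, value 25) — 19 person-hours left.
All 8 person-hours of Park Build fit (value 20) — 11 remain.
11 person-hours left: a 11/15 share of Cleanup gives 36×11/15 = 26.4.
Total value = 115.4.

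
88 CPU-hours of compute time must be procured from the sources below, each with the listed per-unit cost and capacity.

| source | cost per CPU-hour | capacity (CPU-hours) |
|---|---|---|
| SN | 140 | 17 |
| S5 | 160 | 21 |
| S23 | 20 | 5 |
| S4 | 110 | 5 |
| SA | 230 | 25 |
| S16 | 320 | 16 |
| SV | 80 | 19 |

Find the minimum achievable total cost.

Fill from the cheapest source first.
Take 5 from S23 at 20 → need 83 more.
SV at 80: take all 19 CPU-hours → 64 still needed.
Take 5 from S4 at 110 → need 59 more.
SN at 140: take all 17 CPU-hours → 42 still needed.
Take 21 from S5 at 160 → need 21 more.
Take 21 from SA at 230 to finish.
S16: unused.
Cost = 5×20 + 19×80 + 5×110 + 17×140 + 21×160 + 21×230 = 12740.

12740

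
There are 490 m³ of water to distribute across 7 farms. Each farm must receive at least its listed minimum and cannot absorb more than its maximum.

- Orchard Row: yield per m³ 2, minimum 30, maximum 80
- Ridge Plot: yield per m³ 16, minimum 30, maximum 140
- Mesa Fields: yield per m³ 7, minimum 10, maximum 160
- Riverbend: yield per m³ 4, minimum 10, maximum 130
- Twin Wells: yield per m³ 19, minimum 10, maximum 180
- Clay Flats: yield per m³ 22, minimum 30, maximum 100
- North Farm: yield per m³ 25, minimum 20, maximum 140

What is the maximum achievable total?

Meeting every minimum uses 30+30+10+10+10+30+20 = 140 m³, leaving 350.
Order the farms by yield per m³: North Farm 25 > Clay Flats 22 > Twin Wells 19 > Ridge Plot 16 > Mesa Fields 7 > Riverbend 4 > Orchard Row 2.
Give North Farm 120 more to hit its cap of 140 → 230 left.
Clay Flats: +70 to 100 (cap) → 160 left.
Only 160 left; Twin Wells takes them to reach 170.
Total = 2×30 + 16×30 + 7×10 + 4×10 + 19×170 + 22×100 + 25×140 = 9580.

9580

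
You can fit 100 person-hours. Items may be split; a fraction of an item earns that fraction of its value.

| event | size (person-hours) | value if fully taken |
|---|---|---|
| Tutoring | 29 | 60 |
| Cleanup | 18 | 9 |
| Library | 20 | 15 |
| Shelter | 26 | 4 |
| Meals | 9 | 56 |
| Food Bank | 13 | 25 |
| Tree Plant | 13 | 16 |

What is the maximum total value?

Sort by value density: Meals 56/9≈6.22, Tutoring 60/29≈2.07, Food Bank 25/13≈1.92, Tree Plant 16/13≈1.23, Library 15/20≈0.75, Cleanup 9/18≈0.5, Shelter 4/26≈0.154.
All 9 person-hours of Meals fit (value 56) — 91 remain.
Take all of Tutoring (29 person-hours, value 60) — 62 person-hours left.
Food Bank: take in full, 13 person-hours for value 25 — 49 left.
All 13 person-hours of Tree Plant fit (value 16) — 36 remain.
Take all of Library (20 person-hours, value 15) — 16 person-hours left.
Fill the last 16 person-hours with part of Cleanup: 16/18 of it earns 8.
Total value = 180.

180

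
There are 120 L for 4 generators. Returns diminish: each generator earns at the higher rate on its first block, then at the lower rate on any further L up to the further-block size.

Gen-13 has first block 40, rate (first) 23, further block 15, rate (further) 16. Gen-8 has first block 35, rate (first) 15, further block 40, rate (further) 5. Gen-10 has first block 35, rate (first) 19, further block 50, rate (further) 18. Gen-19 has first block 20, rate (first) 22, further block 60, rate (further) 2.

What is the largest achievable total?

Rank every tier by rate: Gen-13/T1 23 > Gen-19/T1 22 > Gen-10/T1 19 > Gen-10/T2 18 > Gen-13/T2 16 > Gen-8/T1 15 > Gen-8/T2 5 > Gen-19/T2 2.
Gen-13 T1 at 23: fill all 40 ; 80 left.
Fill Gen-19 T1 block (20 at 22) ; 60 left.
Gen-10 T1 at 19: fill all 35 ; 25 left.
Gen-10/T2: +25 of 50 at 18; pool empty.
Total = 23×40 + 22×20 + 19×35 + 18×25 = 2475.

2475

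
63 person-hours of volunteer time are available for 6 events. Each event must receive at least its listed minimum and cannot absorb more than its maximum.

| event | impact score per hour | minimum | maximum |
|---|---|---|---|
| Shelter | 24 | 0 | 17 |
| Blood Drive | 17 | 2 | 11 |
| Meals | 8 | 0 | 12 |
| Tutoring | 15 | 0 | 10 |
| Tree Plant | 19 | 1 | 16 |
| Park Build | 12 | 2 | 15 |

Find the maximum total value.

1157

Meeting every minimum uses 0+2+0+0+1+2 = 5 person-hours, leaving 58.
Order the events by impact score per hour: Shelter 24 > Tree Plant 19 > Blood Drive 17 > Tutoring 15 > Park Build 12 > Meals 8.
Shelter takes 17 more to reach its cap of 17 ; 41 left.
Give Tree Plant 15 more to hit its cap of 16 ; 26 left.
Blood Drive takes 9 more to reach its cap of 11 ; 17 left.
Give Tutoring 10 more to hit its cap of 10 ; 7 left.
Park Build: +7 (room for 13) → 9. Pool exhausted.
Total = 24×17 + 17×11 + 15×10 + 19×16 + 12×9 = 1157.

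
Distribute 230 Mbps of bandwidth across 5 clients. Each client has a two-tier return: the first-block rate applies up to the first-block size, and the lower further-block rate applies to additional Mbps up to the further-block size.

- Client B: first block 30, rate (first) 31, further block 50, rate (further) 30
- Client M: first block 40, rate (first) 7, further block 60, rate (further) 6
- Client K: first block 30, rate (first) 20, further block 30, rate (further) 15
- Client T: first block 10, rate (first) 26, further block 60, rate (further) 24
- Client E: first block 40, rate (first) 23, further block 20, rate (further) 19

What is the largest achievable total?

5840

Rank every tier by rate: Client B/first 31 > Client B/second 30 > Client T/first 26 > Client T/second 24 > Client E/first 23 > Client K/first 20 > Client E/second 19 > Client K/second 15 > Client M/first 7 > Client M/second 6.
Fill Client B first block (30 at 31) ; 200 left.
Fill Client B second block (50 at 30) ; 150 left.
Client T/first (26): +10 ; 140 left.
Fill Client T second block (60 at 24) ; 80 left.
Client E/first (23): +40 ; 40 left.
Client K/first (20): +30 ; 10 left.
10 remain; put them into Client E second at 19.
Total = 31×30 + 30×50 + 26×10 + 24×60 + 23×40 + 20×30 + 19×10 = 5840.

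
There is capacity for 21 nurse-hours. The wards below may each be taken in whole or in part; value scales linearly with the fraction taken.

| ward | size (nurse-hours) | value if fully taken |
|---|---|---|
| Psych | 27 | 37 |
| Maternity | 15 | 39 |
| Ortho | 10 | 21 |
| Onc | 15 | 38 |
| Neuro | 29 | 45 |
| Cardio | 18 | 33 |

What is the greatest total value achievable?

54.2

Sort by value density: Maternity 39/15≈2.6, Onc 38/15≈2.53, Ortho 21/10≈2.1, Cardio 33/18≈1.83, Neuro 45/29≈1.55, Psych 37/27≈1.37.
Maternity: take in full, 15 nurse-hours for value 39 → 6 left.
Only 6 nurse-hours remain; take 6/15 of Onc for value 38×6/15 = 15.2.
Total value = 54.2.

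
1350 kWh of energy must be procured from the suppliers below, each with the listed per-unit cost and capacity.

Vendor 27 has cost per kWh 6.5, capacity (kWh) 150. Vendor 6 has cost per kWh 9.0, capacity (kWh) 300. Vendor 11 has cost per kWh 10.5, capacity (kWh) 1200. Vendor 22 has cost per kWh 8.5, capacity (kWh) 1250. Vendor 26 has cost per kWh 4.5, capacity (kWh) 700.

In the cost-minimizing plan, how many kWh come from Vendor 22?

500

Fill from the cheapest supplier first.
Vendor 26 (4.5): use full 700 → 650 kWh to go.
Vendor 27 at 6.5: take all 150 kWh → 500 still needed.
Vendor 22 at 8.5: take 500 of its 1250 → requirement met.
Vendor 6, Vendor 11: unused.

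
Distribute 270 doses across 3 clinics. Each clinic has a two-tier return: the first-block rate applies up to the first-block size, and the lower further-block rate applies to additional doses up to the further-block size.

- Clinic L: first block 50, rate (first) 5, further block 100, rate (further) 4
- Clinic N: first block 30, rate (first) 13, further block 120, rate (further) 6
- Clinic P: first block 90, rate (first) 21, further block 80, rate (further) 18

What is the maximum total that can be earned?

Treat each block as its own option and order by rate: Clinic P/first 21 > Clinic P/second 18 > Clinic N/first 13 > Clinic N/second 6 > Clinic L/first 5 > Clinic L/second 4.
Clinic P first at 21: fill all 90 ; 180 left.
Clinic P/second (18): +80 ; 100 left.
Clinic N first at 13: fill all 30 ; 70 left.
Clinic N second at 6: only 70 left, fill 70.
Total = 21×90 + 18×80 + 13×30 + 6×70 = 4140.

4140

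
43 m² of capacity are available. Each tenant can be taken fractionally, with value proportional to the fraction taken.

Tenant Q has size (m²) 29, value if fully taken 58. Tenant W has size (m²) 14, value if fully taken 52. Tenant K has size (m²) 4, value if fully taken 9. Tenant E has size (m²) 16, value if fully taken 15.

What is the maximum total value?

Sort by value density: Tenant W 52/14≈3.71, Tenant K 9/4≈2.25, Tenant Q 58/29≈2, Tenant E 15/16≈0.938.
Tenant W: take in full, 14 m² for value 52 → 29 left.
Tenant K: take in full, 4 m² for value 9 → 25 left.
Fill the last 25 m² with part of Tenant Q: 25/29 of it earns 50.
Total value = 111.

111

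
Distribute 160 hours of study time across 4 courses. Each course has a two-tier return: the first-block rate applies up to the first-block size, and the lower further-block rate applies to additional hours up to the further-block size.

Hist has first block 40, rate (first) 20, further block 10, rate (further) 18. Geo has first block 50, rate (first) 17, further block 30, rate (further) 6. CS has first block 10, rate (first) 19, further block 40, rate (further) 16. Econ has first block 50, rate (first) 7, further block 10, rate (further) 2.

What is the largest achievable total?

2730

Rank every tier by rate: Hist/T1 20 > CS/T1 19 > Hist/T2 18 > Geo/T1 17 > CS/T2 16 > Econ/T1 7 > Geo/T2 6 > Econ/T2 2.
Hist T1 at 20: fill all 40 — 120 left.
CS T1 at 19: fill all 10 — 110 left.
Hist T2 at 18: fill all 10 — 100 left.
Geo T1 at 17: fill all 50 — 50 left.
CS/T2 (16): +40 — 10 left.
Econ/T1: +10 of 50 at 7; pool empty.
Total = 20×40 + 19×10 + 18×10 + 17×50 + 16×40 + 7×10 = 2730.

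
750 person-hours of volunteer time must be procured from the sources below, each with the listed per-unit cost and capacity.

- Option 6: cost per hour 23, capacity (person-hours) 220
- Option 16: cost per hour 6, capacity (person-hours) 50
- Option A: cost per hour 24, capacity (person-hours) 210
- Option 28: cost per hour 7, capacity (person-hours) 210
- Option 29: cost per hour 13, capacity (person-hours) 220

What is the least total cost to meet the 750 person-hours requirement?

10890

Use sources in increasing cost order.
Option 16 (6): use full 50 — 700 person-hours to go.
Option 28 at 7: take all 210 person-hours — 490 still needed.
Option 29 at 13: take all 220 person-hours — 270 still needed.
Take 220 from Option 6 at 23 — need 50 more.
Option A at 24: take 50 of its 210 — requirement met.
Cost = 50×6 + 210×7 + 220×13 + 220×23 + 50×24 = 10890.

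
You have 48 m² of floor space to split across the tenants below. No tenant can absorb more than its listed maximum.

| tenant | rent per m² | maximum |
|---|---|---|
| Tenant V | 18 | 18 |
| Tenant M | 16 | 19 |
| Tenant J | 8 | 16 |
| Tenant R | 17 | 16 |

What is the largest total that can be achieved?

820

Order the tenants by rent per m²: Tenant V 18 > Tenant R 17 > Tenant M 16 > Tenant J 8.
Tenant V takes 18 to reach its cap of 18 — 30 left.
Give Tenant R 16 to hit its cap of 16 — 14 left.
Only 14 left; Tenant M takes them to reach 14.
Total = 18×18 + 16×14 + 17×16 = 820.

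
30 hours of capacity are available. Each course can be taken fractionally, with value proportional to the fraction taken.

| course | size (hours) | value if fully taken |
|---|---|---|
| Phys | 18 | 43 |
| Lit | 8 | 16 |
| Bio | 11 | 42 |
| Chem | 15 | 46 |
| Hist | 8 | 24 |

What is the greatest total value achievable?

Best value per unit of size first: Bio 42/11≈3.82, Chem 46/15≈3.07, Hist 24/8≈3, Phys 43/18≈2.39, Lit 16/8≈2.
All 11 hours of Bio fit (value 42) → 19 remain.
All 15 hours of Chem fit (value 46) → 4 remain.
Only 4 hours remain; take 4/8 of Hist for value 24×4/8 = 12.
Total value = 100.

100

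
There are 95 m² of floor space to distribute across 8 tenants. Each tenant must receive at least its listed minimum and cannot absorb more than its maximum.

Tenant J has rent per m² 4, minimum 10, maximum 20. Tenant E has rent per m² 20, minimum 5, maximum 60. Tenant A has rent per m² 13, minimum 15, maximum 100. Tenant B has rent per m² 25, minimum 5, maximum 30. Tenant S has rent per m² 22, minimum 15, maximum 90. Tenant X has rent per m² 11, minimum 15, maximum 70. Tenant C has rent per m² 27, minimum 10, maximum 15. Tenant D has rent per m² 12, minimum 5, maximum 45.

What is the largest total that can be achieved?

1670

Meeting every minimum uses 10+5+15+5+15+15+10+5 = 80 m², leaving 15.
Order the tenants by rent per m²: Tenant C 27 > Tenant B 25 > Tenant S 22 > Tenant E 20 > Tenant A 13 > Tenant D 12 > Tenant X 11 > Tenant J 4.
Tenant C: +5 to 15 (cap) → 10 left.
Tenant B has room for 25 more but only 10 remain, so it gets 15.
Total = 4×10 + 20×5 + 13×15 + 25×15 + 22×15 + 11×15 + 27×15 + 12×5 = 1670.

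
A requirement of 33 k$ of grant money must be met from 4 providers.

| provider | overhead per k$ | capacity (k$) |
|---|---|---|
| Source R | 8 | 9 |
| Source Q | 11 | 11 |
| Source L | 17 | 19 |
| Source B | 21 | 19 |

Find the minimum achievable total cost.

414

Cheapest first:
Take 9 from Source R at 8 ; need 24 more.
Source Q (11): use full 11 ; 13 k$ to go.
Source L at 17: take 13 of its 19 ; requirement met.
Source B: unused.
Cost = 9×8 + 11×11 + 13×17 = 414.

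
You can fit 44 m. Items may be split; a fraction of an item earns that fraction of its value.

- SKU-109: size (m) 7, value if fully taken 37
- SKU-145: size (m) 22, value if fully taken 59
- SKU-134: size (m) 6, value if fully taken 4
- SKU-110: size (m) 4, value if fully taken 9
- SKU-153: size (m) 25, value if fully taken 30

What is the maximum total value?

Sort by value density: SKU-109 37/7≈5.29, SKU-145 59/22≈2.68, SKU-110 9/4≈2.25, SKU-153 30/25≈1.2, SKU-134 4/6≈0.667.
All 7 m of SKU-109 fit (value 37) → 37 remain.
Take all of SKU-145 (22 m, value 59) → 15 m left.
SKU-110: take in full, 4 m for value 9 → 11 left.
11 m left: a 11/25 share of SKU-153 gives 30×11/25 = 13.2.
Total value = 118.2.

118.2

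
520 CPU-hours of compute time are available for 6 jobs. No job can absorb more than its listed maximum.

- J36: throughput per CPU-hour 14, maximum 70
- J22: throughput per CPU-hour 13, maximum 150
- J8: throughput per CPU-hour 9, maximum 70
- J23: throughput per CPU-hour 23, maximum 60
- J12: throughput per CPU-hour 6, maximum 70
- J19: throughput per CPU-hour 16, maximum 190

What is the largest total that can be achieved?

7800

Rank by throughput per CPU-hour: J23 23 > J19 16 > J36 14 > J22 13 > J8 9 > J12 6.
Give J23 60 to hit its cap of 60 — 460 left.
Give J19 190 to hit its cap of 190 — 270 left.
Give J36 70 to hit its cap of 70 — 200 left.
Give J22 150 to hit its cap of 150 — 50 left.
J8 has room for 70 but only 50 remain, so it gets 50.
Total = 14×70 + 13×150 + 9×50 + 23×60 + 16×190 = 7800.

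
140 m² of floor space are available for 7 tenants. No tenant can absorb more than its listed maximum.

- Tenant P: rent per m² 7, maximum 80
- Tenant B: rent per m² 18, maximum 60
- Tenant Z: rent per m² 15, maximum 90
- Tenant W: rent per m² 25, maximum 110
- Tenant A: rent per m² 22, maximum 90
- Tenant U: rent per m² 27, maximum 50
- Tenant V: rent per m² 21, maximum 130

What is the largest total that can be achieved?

3600

Highest rent per m² first: Tenant U 27 > Tenant W 25 > Tenant A 22 > Tenant V 21 > Tenant B 18 > Tenant Z 15 > Tenant P 7.
Tenant U: +50 to 50 (cap) ; 90 left.
Only 90 left; Tenant W takes them to reach 90.
Total = 25×90 + 27×50 = 3600.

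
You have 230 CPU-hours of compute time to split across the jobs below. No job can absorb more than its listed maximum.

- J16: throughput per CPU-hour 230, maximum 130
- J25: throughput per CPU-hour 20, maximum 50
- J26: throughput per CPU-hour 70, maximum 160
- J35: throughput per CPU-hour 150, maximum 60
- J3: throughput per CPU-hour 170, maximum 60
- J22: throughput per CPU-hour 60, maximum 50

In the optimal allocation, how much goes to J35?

40

Order the jobs by throughput per CPU-hour: J16 230 > J3 170 > J35 150 > J26 70 > J22 60 > J25 20.
Give J16 130 to hit its cap of 130 ; 100 left.
J3: +60 to 60 (cap) ; 40 left.
Only 40 left; J35 takes them to reach 40.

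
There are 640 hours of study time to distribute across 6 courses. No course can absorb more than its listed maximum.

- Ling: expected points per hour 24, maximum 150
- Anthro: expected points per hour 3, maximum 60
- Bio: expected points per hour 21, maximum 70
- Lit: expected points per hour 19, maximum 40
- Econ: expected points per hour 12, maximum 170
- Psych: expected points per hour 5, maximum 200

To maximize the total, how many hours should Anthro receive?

10

Rank by expected points per hour: Ling 24 > Bio 21 > Lit 19 > Econ 12 > Psych 5 > Anthro 3.
Ling takes 150 to reach its cap of 150 ; 490 left.
Bio: +70 to 70 (cap) ; 420 left.
Give Lit 40 to hit its cap of 40 ; 380 left.
Econ takes 170 to reach its cap of 170 ; 210 left.
Give Psych 200 to hit its cap of 200 ; 10 left.
Anthro has room for 60 but only 10 remain, so it gets 10.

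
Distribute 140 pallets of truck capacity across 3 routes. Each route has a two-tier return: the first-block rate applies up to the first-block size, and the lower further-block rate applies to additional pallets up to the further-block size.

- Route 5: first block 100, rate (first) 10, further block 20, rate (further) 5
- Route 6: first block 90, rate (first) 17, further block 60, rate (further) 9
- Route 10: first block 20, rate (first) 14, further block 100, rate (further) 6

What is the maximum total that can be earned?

2110

Treat each block as its own option and order by rate: Route 6/tier1 17 > Route 10/tier1 14 > Route 5/tier1 10 > Route 6/tier2 9 > Route 10/tier2 6 > Route 5/tier2 5.
Route 6 tier1 at 17: fill all 90 ; 50 left.
Route 10 tier1 at 14: fill all 20 ; 30 left.
Route 5/tier1: +30 of 100 at 10; pool empty.
Total = 17×90 + 14×20 + 10×30 = 2110.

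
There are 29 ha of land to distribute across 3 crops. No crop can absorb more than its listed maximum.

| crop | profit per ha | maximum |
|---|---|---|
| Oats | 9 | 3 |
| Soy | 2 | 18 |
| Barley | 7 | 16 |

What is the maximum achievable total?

Order the crops by profit per ha: Oats 9 > Barley 7 > Soy 2.
Give Oats 3 to hit its cap of 3 — 26 left.
Barley: +16 to 16 (cap) — 10 left.
Soy: +10 (room for 18) → 10. Pool exhausted.
Total = 9×3 + 2×10 + 7×16 = 159.

159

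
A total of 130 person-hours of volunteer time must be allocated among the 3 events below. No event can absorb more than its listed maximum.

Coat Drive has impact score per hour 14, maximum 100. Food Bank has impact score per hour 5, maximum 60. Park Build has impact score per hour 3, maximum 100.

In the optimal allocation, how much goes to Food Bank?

Rank by impact score per hour: Coat Drive 14 > Food Bank 5 > Park Build 3.
Give Coat Drive 100 to hit its cap of 100 — 30 left.
Food Bank: +30 (room for 60) → 30. Pool exhausted.

30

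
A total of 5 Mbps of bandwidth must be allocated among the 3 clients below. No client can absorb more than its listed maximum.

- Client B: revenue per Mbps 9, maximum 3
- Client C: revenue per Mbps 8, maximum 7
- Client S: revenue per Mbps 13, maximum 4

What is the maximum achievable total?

61

Highest revenue per Mbps first: Client S 13 > Client B 9 > Client C 8.
Client S: +4 to 4 (cap) → 1 left.
Only 1 left; Client B takes them to reach 1.
Total = 9×1 + 13×4 = 61.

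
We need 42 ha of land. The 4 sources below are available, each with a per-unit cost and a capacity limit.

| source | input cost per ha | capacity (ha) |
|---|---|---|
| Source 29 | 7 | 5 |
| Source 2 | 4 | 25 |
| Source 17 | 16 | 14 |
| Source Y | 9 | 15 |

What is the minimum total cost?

Fill from the cheapest source first.
Source 2 (4): use full 25 — 17 ha to go.
Take 5 from Source 29 at 7 — need 12 more.
Source Y at 9: take 12 of its 15 — requirement met.
Source 17: unused.
Cost = 25×4 + 5×7 + 12×9 = 243.

243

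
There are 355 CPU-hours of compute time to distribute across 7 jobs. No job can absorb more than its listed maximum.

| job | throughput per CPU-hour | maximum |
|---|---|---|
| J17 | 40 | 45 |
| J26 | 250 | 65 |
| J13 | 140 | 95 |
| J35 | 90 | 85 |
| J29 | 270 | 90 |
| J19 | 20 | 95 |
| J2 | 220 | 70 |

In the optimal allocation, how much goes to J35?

35

Rank by throughput per CPU-hour: J29 270 > J26 250 > J2 220 > J13 140 > J35 90 > J17 40 > J19 20.
J29 takes 90 to reach its cap of 90 ; 265 left.
Give J26 65 to hit its cap of 65 ; 200 left.
Give J2 70 to hit its cap of 70 ; 130 left.
Give J13 95 to hit its cap of 95 ; 35 left.
J35 has room for 85 but only 35 remain, so it gets 35.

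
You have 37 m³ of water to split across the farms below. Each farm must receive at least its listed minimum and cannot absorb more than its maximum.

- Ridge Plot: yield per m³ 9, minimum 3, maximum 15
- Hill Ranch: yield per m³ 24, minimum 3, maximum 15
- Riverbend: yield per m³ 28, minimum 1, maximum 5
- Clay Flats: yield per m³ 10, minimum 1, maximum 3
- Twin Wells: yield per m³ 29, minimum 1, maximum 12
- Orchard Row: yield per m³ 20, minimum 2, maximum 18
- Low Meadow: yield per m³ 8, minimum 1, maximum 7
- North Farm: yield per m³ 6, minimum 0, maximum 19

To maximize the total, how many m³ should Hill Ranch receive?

13

Meeting every minimum uses 3+3+1+1+1+2+1+0 = 12 m³, leaving 25.
Rank by yield per m³: Twin Wells 29 > Riverbend 28 > Hill Ranch 24 > Orchard Row 20 > Clay Flats 10 > Ridge Plot 9 > Low Meadow 8 > North Farm 6.
Twin Wells: +11 to 12 (cap) — 14 left.
Riverbend takes 4 more to reach its cap of 5 — 10 left.
Hill Ranch has room for 12 more but only 10 remain, so it gets 13.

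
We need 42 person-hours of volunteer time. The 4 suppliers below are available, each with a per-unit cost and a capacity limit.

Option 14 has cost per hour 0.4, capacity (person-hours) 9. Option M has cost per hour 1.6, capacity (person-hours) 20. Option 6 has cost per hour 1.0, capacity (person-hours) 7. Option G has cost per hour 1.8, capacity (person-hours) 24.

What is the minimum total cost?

53.4

Use suppliers in increasing cost order.
Option 14 at 0.4: take all 9 person-hours ; 33 still needed.
Take 7 from Option 6 at 1.0 ; need 26 more.
Option M at 1.6: take all 20 person-hours ; 6 still needed.
Option G at 1.8: take 6 of its 24 ; requirement met.
Cost = 9×0.4 + 7×1.0 + 20×1.6 + 6×1.8 = 53.4.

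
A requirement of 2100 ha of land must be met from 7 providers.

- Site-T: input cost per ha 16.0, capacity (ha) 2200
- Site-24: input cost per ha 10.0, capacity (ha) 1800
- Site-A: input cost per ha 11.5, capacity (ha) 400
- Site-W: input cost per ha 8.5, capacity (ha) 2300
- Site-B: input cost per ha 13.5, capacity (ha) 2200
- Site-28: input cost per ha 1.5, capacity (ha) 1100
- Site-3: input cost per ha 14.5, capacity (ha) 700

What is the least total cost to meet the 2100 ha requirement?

10150

Use providers in increasing cost order.
Site-28 (1.5): use full 1100 — 1000 ha to go.
Site-W (8.5): take the remaining 1000 — done.
Site-24, Site-A, Site-B, Site-3, Site-T: unused.
Cost = 1100×1.5 + 1000×8.5 = 10150.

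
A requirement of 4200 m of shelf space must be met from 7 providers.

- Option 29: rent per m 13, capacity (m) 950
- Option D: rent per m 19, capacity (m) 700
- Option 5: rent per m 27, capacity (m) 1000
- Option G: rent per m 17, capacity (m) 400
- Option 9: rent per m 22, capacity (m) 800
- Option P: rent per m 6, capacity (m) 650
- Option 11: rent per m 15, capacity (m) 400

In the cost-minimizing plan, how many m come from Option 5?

Cheapest first:
Option P at 6: take all 650 m — 3550 still needed.
Option 29 at 13: take all 950 m — 2600 still needed.
Option 11 at 15: take all 400 m — 2200 still needed.
Option G at 17: take all 400 m — 1800 still needed.
Take 700 from Option D at 19 — need 1100 more.
Take 800 from Option 9 at 22 — need 300 more.
Option 5 at 27: take 300 of its 1000 — requirement met.

300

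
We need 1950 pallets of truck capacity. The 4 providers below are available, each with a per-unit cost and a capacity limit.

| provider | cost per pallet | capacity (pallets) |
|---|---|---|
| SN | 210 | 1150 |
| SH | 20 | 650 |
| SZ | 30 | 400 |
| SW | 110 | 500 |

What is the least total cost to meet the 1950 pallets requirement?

164000

Use providers in increasing cost order.
SH at 20: take all 650 pallets → 1300 still needed.
SZ at 30: take all 400 pallets → 900 still needed.
SW at 110: take all 500 pallets → 400 still needed.
Take 400 from SN at 210 to finish.
Cost = 650×20 + 400×30 + 500×110 + 400×210 = 164000.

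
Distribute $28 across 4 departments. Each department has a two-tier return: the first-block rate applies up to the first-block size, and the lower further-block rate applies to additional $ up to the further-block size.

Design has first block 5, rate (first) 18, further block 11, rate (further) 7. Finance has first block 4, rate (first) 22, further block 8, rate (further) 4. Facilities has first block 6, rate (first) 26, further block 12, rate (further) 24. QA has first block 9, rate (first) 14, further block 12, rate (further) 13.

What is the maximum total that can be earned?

Treat each block as its own option and order by rate: Facilities/first 26 > Facilities/second 24 > Finance/first 22 > Design/first 18 > QA/first 14 > QA/second 13 > Design/second 7 > Finance/second 4.
Facilities/first (26): +6 → 22 left.
Fill Facilities second block (12 at 24) → 10 left.
Finance/first (22): +4 → 6 left.
Design/first (18): +5 → 1 left.
1 remain; put them into QA first at 14.
Total = 26×6 + 24×12 + 22×4 + 18×5 + 14×1 = 636.

636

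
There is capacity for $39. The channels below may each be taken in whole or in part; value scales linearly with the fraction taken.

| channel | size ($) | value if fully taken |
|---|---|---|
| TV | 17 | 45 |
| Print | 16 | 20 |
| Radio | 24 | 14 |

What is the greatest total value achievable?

68.5

Rank by value-to-size ratio: TV 45/17≈2.65, Print 20/16≈1.25, Radio 14/24≈0.583.
TV: take in full, 17 $ for value 45 → 22 left.
All 16 $ of Print fit (value 20) → 6 remain.
Only 6 $ remain; take 6/24 of Radio for value 14×6/24 = 3.5.
Total value = 68.5.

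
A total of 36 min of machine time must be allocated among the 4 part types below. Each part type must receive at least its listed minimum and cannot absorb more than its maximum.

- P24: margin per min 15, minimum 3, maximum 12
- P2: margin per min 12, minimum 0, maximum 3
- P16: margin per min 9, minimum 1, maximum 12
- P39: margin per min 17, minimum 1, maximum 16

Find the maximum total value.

Meeting every minimum uses 3+0+1+1 = 5 min, leaving 31.
Order the part types by margin per min: P39 17 > P24 15 > P2 12 > P16 9.
Give P39 15 more to hit its cap of 16 — 16 left.
P24 takes 9 more to reach its cap of 12 — 7 left.
Give P2 3 more to hit its cap of 3 — 4 left.
P16: +4 (room for 11) → 5. Pool exhausted.
Total = 15×12 + 12×3 + 9×5 + 17×16 = 533.

533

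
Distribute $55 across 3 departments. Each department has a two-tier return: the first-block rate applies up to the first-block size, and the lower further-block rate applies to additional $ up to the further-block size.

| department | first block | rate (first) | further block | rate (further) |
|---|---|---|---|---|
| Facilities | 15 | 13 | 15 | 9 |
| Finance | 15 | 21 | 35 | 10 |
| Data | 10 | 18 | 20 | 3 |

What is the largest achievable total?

Treat each block as its own option and order by rate: Finance/first 21 > Data/first 18 > Facilities/first 13 > Finance/second 10 > Facilities/second 9 > Data/second 3.
Finance/first (21): +15 ; 40 left.
Fill Data first block (10 at 18) ; 30 left.
Facilities/first (13): +15 ; 15 left.
Finance second at 10: only 15 left, fill 15.
Total = 21×15 + 18×10 + 13×15 + 10×15 = 840.

840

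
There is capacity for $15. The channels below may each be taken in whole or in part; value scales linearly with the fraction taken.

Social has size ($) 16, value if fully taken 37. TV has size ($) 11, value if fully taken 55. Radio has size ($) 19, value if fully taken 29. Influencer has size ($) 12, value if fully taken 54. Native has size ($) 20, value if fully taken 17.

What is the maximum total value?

73

Sort by value density: TV 55/11≈5, Influencer 54/12≈4.5, Social 37/16≈2.31, Radio 29/19≈1.53, Native 17/20≈0.85.
Take all of TV (11 $, value 55) ; 4 $ left.
Only 4 $ remain; take 4/12 of Influencer for value 54×4/12 = 18.
Total value = 73.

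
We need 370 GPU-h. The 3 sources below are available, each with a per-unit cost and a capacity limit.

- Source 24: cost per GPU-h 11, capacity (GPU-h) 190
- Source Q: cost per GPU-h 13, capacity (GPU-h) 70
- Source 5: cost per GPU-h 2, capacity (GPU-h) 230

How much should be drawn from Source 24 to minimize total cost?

140

Use sources in increasing cost order.
Source 5 at 2: take all 230 GPU-h ; 140 still needed.
Source 24 (11): take the remaining 140 ; done.
Source Q: unused.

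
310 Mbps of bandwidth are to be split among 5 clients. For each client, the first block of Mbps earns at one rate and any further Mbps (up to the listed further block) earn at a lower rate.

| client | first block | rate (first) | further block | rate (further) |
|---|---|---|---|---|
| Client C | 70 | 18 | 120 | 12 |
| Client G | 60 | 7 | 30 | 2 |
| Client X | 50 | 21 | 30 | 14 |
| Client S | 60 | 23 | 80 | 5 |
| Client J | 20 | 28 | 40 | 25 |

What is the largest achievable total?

6150

Rank every tier by rate: Client J/T1 28 > Client J/T2 25 > Client S/T1 23 > Client X/T1 21 > Client C/T1 18 > Client X/T2 14 > Client C/T2 12 > Client G/T1 7 > Client S/T2 5 > Client G/T2 2.
Fill Client J T1 block (20 at 28) — 290 left.
Client J T2 at 25: fill all 40 — 250 left.
Fill Client S T1 block (60 at 23) — 190 left.
Client X T1 at 21: fill all 50 — 140 left.
Fill Client C T1 block (70 at 18) — 70 left.
Fill Client X T2 block (30 at 14) — 40 left.
40 remain; put them into Client C T2 at 12.
Total = 28×20 + 25×40 + 23×60 + 21×50 + 18×70 + 14×30 + 12×40 = 6150.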